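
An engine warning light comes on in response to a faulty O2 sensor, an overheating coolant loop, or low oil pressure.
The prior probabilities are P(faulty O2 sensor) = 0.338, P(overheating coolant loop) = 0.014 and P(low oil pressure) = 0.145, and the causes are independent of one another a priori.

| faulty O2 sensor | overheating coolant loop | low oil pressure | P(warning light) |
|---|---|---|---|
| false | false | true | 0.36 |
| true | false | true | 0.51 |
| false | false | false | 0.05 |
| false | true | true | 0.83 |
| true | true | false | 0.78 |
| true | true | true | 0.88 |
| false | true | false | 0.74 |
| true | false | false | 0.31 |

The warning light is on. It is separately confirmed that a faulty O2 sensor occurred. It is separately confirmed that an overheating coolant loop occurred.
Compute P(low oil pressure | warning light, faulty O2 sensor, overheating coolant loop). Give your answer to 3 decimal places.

P(low oil pressure | warning light, faulty O2 sensor, overheating coolant loop) ≈ 0.161

Weight on low oil pressure=true, given the evidence: 0.88*0.145 = 0.127600
The normalizing constant is 0.78*0.855 + 0.88*0.145 = 0.794500
P(low oil pressure | warning light, faulty O2 sensor, overheating coolant loop) = 0.127600/0.794500 ≈ 0.161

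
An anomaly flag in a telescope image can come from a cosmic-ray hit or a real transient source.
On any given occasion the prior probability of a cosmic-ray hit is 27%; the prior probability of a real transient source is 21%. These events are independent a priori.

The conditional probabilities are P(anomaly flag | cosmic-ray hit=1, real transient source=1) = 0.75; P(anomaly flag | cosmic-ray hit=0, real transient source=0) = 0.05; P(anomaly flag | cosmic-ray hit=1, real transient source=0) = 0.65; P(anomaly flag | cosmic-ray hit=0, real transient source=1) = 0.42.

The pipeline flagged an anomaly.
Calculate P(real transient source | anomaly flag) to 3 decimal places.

Enumerate the 4 (cosmic-ray hit, real transient source) configurations and weight by the priors:
  P(anomaly flag) = 0.05·0.73·0.79 + 0.42·0.73·0.21 + 0.65·0.27·0.79 + 0.75·0.27·0.21
        = 0.028835 + 0.064386 + 0.138645 + 0.042525 = 0.274391
Keeping only the real transient source-present terms gives 0.106911, so
  P(real transient source | anomaly flag) = 0.106911 / 0.274391 ≈ 0.390

P(real transient source | anomaly flag) ≈ 0.390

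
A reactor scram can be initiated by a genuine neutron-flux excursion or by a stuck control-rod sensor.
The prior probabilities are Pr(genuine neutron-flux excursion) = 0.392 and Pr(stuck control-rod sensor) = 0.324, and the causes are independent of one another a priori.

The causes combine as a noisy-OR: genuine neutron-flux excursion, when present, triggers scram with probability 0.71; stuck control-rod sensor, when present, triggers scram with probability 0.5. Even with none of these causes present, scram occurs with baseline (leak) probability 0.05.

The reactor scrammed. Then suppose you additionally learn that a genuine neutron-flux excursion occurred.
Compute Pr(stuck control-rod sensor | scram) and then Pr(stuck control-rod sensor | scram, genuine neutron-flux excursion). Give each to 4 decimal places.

Pr(stuck control-rod sensor | scram) ≈ 0.5005; Pr(stuck control-rod sensor | scram, genuine neutron-flux excursion) ≈ 0.3632

Under noisy-OR, P(scram | causes) = 1 − (1−0.05)·∏(1−qᵢ) over the active causes.
For the numerator, keep only stuck control-rod sensor=true terms: 0.103421 + 0.109513 = 0.212934
Denominator P(scram): 0.05·0.608·0.676 + 0.525·0.608·0.324 + 0.7245·0.392·0.676 + 0.86225·0.392·0.324 = 0.425471
P(stuck control-rod sensor | scram) = 0.212934/0.425471 ≈ 0.5005

Now also conditioning on genuine neutron-flux excursion=true:
For the numerator, keep only stuck control-rod sensor=true terms: 0.86225*0.324 = 0.279369
Denominator P(scram | genuine neutron-flux excursion): 0.7245*0.676 + 0.86225*0.324 = 0.769131
P(stuck control-rod sensor | scram, genuine neutron-flux excursion) = 0.279369/0.769131 ≈ 0.3632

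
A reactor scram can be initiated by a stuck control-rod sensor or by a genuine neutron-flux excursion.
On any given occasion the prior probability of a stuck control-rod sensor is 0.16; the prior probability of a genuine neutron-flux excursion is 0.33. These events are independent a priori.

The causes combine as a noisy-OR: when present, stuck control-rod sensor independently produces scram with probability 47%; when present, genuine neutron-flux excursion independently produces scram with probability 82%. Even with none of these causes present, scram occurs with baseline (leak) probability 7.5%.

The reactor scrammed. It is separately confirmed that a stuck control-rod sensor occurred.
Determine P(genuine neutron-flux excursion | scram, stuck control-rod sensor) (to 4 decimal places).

Under noisy-OR, P(scram | causes) = 1 − (1−0.075)·∏(1−qᵢ) over the active causes.
P(scram | stuck control-rod sensor) = 0.50975*0.67 + 0.911755*0.33 = 0.341533 + 0.300879 = 0.642412
The genuine neutron-flux excursion-present share is 0.911755*0.33 = 0.300879.
So P(genuine neutron-flux excursion | scram, stuck control-rod sensor) = 0.300879/0.642412 ≈ 0.4684.

P(genuine neutron-flux excursion | scram, stuck control-rod sensor) ≈ 0.4684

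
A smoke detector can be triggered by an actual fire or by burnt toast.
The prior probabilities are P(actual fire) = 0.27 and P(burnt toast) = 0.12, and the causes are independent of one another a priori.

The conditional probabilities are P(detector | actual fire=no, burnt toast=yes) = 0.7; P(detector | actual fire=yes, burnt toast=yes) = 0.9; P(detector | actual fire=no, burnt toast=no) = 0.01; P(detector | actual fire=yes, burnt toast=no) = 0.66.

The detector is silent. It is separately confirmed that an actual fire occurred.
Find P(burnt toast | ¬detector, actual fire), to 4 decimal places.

For the numerator, keep only burnt toast=true terms: 0.1·0.12 = 0.012000
Normalizer over all consistent configurations: 0.34·0.88 + 0.1·0.12 = 0.311200
P(burnt toast | ¬detector, actual fire) = 0.012000/0.311200 ≈ 0.0386

P(burnt toast | ¬detector, actual fire) ≈ 0.0386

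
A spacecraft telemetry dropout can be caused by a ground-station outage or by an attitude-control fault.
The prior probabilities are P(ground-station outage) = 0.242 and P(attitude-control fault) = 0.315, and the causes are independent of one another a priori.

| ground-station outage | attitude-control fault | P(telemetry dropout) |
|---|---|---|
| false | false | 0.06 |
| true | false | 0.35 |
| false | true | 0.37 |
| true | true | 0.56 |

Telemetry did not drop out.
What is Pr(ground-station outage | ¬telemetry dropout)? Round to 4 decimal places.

P(¬telemetry dropout) = 0.94·0.758·0.685 + 0.63·0.758·0.315 + 0.65·0.242·0.685 + 0.44·0.242·0.315 = 0.488076 + 0.150425 + 0.107750 + 0.033541 = 0.779792
Restricting to configurations with ground-station outage present: 0.107750 + 0.033541 = 0.141291.
P(ground-station outage | ¬telemetry dropout) = 0.141291 / 0.779792 ≈ 0.1812

Pr(ground-station outage | ¬telemetry dropout) ≈ 0.1812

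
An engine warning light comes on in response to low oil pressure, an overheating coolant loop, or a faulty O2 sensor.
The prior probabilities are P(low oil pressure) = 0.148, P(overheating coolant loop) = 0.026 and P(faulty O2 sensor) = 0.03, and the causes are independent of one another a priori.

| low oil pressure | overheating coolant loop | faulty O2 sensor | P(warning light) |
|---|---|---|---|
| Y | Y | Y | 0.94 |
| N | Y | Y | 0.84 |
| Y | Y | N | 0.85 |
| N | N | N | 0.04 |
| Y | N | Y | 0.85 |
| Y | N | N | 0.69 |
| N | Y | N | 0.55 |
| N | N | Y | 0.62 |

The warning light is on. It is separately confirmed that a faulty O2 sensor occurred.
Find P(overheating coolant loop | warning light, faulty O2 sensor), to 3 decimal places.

P(overheating coolant loop | warning light, faulty O2 sensor) ≈ 0.034

Numerator (weight on configurations with overheating coolant loop): 0.018608 + 0.003617 = 0.022225
The normalizing constant is 0.62×0.852×0.974 + 0.84×0.852×0.026 + 0.85×0.148×0.974 + 0.94×0.148×0.026 = 0.659260
Posterior = 0.022225 / 0.659260 ≈ 0.034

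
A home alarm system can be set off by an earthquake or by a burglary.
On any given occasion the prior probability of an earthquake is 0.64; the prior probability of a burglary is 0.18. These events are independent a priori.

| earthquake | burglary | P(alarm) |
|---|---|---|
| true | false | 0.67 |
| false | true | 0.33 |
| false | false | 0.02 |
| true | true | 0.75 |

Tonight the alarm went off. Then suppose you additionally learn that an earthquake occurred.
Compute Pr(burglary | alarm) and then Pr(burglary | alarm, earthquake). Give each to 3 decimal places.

For the numerator, keep only burglary=true terms: 0.021384 + 0.086400 = 0.107784
Denominator P(alarm): 0.02·0.36·0.82 + 0.33·0.36·0.18 + 0.67·0.64·0.82 + 0.75·0.64·0.18 = 0.465304
Posterior = 0.107784 / 0.465304 ≈ 0.232

With the extra evidence:
Numerator (weight on configurations with burglary): 0.75*0.18 = 0.135000
Normalizer over all consistent configurations: 0.67*0.82 + 0.75*0.18 = 0.684400
P(burglary | alarm, earthquake) = 0.135000/0.684400 ≈ 0.197

Pr(burglary | alarm) ≈ 0.232; Pr(burglary | alarm, earthquake) ≈ 0.197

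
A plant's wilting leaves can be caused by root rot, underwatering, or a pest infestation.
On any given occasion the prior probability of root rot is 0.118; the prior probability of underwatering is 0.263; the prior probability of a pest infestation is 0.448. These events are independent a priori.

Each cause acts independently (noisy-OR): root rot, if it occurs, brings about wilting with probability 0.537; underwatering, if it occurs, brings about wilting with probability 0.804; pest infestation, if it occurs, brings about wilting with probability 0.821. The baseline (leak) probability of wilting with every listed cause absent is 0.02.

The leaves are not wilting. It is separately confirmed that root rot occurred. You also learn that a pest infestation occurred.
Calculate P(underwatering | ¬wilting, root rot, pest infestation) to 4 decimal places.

Under noisy-OR, P(wilting | causes) = 1 − (1−0.02)·∏(1−qᵢ) over the active causes.
P(¬wilting | root rot, pest infestation) = 0.081219×0.737 + 0.015919×0.263 = 0.059858 + 0.004187 = 0.064045
Restricting to configurations with underwatering present: 0.015919×0.263 = 0.004187.
Hence the posterior is 0.004187/0.064045 ≈ 0.0654.

P(underwatering | ¬wilting, root rot, pest infestation) ≈ 0.0654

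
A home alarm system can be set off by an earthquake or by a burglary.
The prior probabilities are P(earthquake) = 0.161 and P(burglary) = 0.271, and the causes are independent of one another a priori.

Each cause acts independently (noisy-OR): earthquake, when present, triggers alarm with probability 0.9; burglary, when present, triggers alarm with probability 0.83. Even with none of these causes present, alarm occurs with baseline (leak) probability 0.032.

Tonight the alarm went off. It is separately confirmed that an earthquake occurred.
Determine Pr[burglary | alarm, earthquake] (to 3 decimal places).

Pr[burglary | alarm, earthquake] ≈ 0.288

Under noisy-OR, P(alarm | causes) = 1 − (1−0.032)·∏(1−qᵢ) over the active causes.
For the numerator, keep only burglary=true terms: 0.983544×0.271 = 0.266540
Normalizer over all consistent configurations: 0.9032×0.729 + 0.983544×0.271 = 0.924973
P(burglary | alarm, earthquake) = 0.266540/0.924973 ≈ 0.288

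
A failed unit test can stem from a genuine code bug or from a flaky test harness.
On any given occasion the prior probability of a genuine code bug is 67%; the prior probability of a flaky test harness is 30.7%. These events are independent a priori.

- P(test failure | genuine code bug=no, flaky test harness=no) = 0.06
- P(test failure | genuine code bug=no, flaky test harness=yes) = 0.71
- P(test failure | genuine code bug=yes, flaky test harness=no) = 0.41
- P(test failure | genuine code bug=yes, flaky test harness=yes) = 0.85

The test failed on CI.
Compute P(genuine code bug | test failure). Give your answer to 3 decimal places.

Enumerate the 4 (genuine code bug, flaky test harness) configurations and weight by the priors:
  P(test failure) = 0.06*0.33*0.693 + 0.71*0.33*0.307 + 0.41*0.67*0.693 + 0.85*0.67*0.307
        = 0.013721 + 0.071930 + 0.190367 + 0.174837 = 0.450855
Keeping only the genuine code bug-present terms gives 0.365204, so
  P(genuine code bug | test failure) = 0.365204 / 0.450855 ≈ 0.810

P(genuine code bug | test failure) ≈ 0.810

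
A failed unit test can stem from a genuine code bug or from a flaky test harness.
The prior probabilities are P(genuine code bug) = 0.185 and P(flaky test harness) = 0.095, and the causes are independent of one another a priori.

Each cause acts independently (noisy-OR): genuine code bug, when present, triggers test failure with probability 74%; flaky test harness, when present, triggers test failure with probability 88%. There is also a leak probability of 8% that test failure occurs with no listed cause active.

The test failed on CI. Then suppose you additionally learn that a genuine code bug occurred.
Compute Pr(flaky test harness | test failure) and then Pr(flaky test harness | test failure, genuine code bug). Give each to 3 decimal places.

Under noisy-OR, P(test failure | causes) = 1 − (1−0.08)·∏(1−qᵢ) over the active causes.
Enumerate the 4 (genuine code bug, flaky test harness) configurations and weight by the priors:
  P(test failure) = 0.08·0.815·0.905 + 0.8896·0.815·0.095 + 0.7608·0.185·0.905 + 0.971296·0.185·0.095
        = 0.059006 + 0.068877 + 0.127377 + 0.017071 = 0.272331
Configurations with flaky test harness contribute 0.085948, so
  P(flaky test harness | test failure) = 0.085948 / 0.272331 ≈ 0.316

Now condition on the additional information:
P(test failure | genuine code bug) = 0.7608×0.905 + 0.971296×0.095 = 0.688524 + 0.092273 = 0.780797
Restricting to configurations with flaky test harness present: 0.971296×0.095 = 0.092273.
P(flaky test harness | test failure, genuine code bug) = 0.092273 / 0.780797 ≈ 0.118

Pr(flaky test harness | test failure) ≈ 0.316; Pr(flaky test harness | test failure, genuine code bug) ≈ 0.118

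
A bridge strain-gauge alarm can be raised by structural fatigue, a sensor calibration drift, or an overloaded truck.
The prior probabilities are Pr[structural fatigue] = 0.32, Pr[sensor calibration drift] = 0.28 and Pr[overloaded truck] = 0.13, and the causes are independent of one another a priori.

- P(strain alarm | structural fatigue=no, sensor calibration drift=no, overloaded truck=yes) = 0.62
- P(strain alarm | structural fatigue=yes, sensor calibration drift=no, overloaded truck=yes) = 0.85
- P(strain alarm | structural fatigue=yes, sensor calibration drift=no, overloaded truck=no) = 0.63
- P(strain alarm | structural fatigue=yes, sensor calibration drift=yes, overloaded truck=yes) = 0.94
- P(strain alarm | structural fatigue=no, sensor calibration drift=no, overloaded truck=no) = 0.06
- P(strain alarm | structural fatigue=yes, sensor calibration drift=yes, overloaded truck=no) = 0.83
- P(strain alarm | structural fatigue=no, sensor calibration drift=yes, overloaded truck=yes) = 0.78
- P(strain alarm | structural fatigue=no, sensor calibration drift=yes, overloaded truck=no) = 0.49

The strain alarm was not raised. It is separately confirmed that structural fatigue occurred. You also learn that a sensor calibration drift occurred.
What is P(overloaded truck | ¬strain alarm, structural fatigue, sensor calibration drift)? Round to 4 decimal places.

P(¬strain alarm | structural fatigue, sensor calibration drift) = 0.17*0.87 + 0.06*0.13 = 0.147900 + 0.007800 = 0.155700
Of this, 0.007800 comes from 0.06*0.13 (the overloaded truck=true cases).
Hence the posterior is 0.007800/0.155700 ≈ 0.0501.

P(overloaded truck | ¬strain alarm, structural fatigue, sensor calibration drift) ≈ 0.0501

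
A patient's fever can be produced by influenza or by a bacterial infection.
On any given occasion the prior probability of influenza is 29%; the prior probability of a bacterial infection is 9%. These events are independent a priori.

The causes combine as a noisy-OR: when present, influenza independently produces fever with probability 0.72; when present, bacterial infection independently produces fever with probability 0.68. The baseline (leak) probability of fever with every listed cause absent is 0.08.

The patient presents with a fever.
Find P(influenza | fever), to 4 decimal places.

P(influenza | fever) ≈ 0.6944

Under noisy-OR, P(fever | causes) = 1 − (1−0.08)·∏(1−qᵢ) over the active causes.
P(fever) = 0.08·0.71·0.91 + 0.7056·0.71·0.09 + 0.7424·0.29·0.91 + 0.917568·0.29·0.09 = 0.051688 + 0.045088 + 0.195919 + 0.023949 = 0.316644
Restricting to configurations with influenza present: 0.195919 + 0.023949 = 0.219868.
Hence the posterior is 0.219868/0.316644 ≈ 0.6944.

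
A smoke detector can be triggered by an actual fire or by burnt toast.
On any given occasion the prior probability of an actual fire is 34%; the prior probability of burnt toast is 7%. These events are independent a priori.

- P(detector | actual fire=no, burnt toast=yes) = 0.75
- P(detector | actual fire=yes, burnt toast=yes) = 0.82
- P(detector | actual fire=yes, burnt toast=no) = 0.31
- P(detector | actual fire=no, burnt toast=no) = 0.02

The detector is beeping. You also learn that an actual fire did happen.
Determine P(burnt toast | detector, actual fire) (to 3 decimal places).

By total probability over both values of burnt toast:
  P(detector | actual fire) = 0.31×0.93 + 0.82×0.07
        = 0.288300 + 0.057400 = 0.345700
Keeping only the burnt toast-present terms gives 0.057400, so
  P(burnt toast | detector, actual fire) = 0.057400 / 0.345700 ≈ 0.166

P(burnt toast | detector, actual fire) ≈ 0.166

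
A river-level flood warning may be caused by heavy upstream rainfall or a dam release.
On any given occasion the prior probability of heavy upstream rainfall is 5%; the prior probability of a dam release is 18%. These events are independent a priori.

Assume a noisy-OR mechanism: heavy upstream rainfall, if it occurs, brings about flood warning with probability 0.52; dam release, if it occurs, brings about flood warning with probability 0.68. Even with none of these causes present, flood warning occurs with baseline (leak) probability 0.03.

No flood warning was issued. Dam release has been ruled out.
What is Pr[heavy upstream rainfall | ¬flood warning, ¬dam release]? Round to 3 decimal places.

Pr[heavy upstream rainfall | ¬flood warning, ¬dam release] ≈ 0.025

Under noisy-OR, P(flood warning | causes) = 1 − (1−0.03)·∏(1−qᵢ) over the active causes.
For the numerator, keep only heavy upstream rainfall=true terms: 0.4656·0.05 = 0.023280
The normalizing constant is 0.97·0.95 + 0.4656·0.05 = 0.944780
Posterior = 0.023280 / 0.944780 ≈ 0.025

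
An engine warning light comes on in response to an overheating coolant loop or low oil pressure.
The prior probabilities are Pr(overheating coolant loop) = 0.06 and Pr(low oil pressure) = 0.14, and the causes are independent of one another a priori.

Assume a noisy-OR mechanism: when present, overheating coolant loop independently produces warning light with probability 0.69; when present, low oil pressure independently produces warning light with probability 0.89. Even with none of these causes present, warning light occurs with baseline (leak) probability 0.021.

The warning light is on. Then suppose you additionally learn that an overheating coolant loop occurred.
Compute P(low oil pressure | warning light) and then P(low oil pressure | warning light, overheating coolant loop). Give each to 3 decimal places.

P(low oil pressure | warning light) ≈ 0.703; P(low oil pressure | warning light, overheating coolant loop) ≈ 0.184

Under noisy-OR, P(warning light | causes) = 1 − (1−0.021)·∏(1−qᵢ) over the active causes.
By total probability over the 4 (overheating coolant loop, low oil pressure) configurations:
  P(warning light) = 0.021*0.94*0.86 + 0.89231*0.94*0.14 + 0.69651*0.06*0.86 + 0.966616*0.06*0.14
        = 0.016976 + 0.117428 + 0.035940 + 0.008120 = 0.178464
Configurations with low oil pressure contribute 0.125548, so
  P(low oil pressure | warning light) = 0.125548 / 0.178464 ≈ 0.703

Now condition on the additional information:
P(warning light | overheating coolant loop) = 0.69651*0.86 + 0.966616*0.14 = 0.598999 + 0.135326 = 0.734325
Restricting to configurations with low oil pressure present: 0.966616*0.14 = 0.135326.
P(low oil pressure | warning light, overheating coolant loop) = 0.135326 / 0.734325 ≈ 0.184
— overheating coolant loop explains away the evidence for low oil pressure.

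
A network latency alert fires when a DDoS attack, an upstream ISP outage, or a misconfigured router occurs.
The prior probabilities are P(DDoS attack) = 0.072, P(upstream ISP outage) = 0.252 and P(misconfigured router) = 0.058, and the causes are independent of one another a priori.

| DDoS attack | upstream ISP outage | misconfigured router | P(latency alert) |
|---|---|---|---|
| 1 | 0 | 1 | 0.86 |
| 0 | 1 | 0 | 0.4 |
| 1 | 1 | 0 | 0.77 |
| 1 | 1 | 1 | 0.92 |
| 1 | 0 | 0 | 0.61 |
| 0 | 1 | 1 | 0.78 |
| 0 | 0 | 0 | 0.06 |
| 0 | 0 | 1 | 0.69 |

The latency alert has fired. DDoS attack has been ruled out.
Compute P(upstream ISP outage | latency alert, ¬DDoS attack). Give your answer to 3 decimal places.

For the numerator, keep only upstream ISP outage=true terms: 0.094954 + 0.011400 = 0.106354
The normalizing constant is 0.06*0.748*0.942 + 0.69*0.748*0.058 + 0.4*0.252*0.942 + 0.78*0.252*0.058 = 0.178566
Posterior = 0.106354 / 0.178566 ≈ 0.596

P(upstream ISP outage | latency alert, ¬DDoS attack) ≈ 0.596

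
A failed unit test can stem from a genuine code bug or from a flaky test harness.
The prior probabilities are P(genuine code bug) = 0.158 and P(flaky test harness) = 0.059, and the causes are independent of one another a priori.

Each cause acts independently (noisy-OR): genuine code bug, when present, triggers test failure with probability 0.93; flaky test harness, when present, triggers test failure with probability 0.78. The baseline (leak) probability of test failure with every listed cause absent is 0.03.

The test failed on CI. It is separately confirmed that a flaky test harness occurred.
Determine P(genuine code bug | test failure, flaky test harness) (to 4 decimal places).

P(genuine code bug | test failure, flaky test harness) ≈ 0.1903

Under noisy-OR, P(test failure | causes) = 1 − (1−0.03)·∏(1−qᵢ) over the active causes.
P(test failure | flaky test harness) = 0.7866×0.842 + 0.985062×0.158 = 0.662317 + 0.155640 = 0.817957
Restricting to configurations with genuine code bug present: 0.985062×0.158 = 0.155640.
So P(genuine code bug | test failure, flaky test harness) = 0.155640/0.817957 ≈ 0.1903.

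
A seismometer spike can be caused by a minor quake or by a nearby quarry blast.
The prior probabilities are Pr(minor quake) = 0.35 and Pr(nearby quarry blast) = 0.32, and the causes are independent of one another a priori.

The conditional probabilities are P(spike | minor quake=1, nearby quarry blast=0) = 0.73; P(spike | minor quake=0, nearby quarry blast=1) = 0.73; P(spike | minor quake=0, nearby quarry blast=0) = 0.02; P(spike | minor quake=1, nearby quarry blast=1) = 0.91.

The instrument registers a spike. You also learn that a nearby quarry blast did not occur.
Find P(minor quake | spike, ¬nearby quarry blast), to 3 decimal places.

P(minor quake | spike, ¬nearby quarry blast) ≈ 0.952

Weight on minor quake=true, given the evidence: 0.73*0.35 = 0.255500
Denominator P(spike | ¬nearby quarry blast): 0.02*0.65 + 0.73*0.35 = 0.268500
P(minor quake | spike, ¬nearby quarry blast) = 0.255500/0.268500 ≈ 0.952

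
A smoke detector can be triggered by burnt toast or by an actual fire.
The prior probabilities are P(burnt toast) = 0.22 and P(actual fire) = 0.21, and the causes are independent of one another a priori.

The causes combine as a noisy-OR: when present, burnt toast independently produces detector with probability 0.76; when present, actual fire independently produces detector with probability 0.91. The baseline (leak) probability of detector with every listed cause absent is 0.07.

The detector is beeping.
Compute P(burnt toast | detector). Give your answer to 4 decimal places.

Under noisy-OR, P(detector | causes) = 1 − (1−0.07)·∏(1−qᵢ) over the active causes.
For the numerator, keep only burnt toast=true terms: 0.135008 + 0.045272 = 0.180280
The normalizing constant is 0.07·0.78·0.79 + 0.9163·0.78·0.21 + 0.7768·0.22·0.79 + 0.979912·0.22·0.21 = 0.373504
P(burnt toast | detector) = 0.180280/0.373504 ≈ 0.4827

P(burnt toast | detector) ≈ 0.4827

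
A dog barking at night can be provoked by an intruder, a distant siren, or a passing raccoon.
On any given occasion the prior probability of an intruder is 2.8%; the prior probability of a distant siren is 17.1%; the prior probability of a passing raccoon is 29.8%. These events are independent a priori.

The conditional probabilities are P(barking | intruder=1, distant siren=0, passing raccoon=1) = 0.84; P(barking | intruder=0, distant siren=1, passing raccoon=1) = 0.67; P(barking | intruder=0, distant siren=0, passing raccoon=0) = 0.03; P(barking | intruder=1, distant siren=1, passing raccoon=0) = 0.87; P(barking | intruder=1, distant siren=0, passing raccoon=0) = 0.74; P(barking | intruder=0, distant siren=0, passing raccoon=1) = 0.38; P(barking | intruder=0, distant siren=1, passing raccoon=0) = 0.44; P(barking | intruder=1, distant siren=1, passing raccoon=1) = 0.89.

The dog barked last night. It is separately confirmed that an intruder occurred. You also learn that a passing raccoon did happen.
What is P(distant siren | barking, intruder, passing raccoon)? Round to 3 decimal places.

P(barking | intruder, passing raccoon) = 0.84×0.829 + 0.89×0.171 = 0.696360 + 0.152190 = 0.848550
Restricting to configurations with distant siren present: 0.89×0.171 = 0.152190.
P(distant siren | barking, intruder, passing raccoon) = 0.152190 / 0.848550 ≈ 0.179

P(distant siren | barking, intruder, passing raccoon) ≈ 0.179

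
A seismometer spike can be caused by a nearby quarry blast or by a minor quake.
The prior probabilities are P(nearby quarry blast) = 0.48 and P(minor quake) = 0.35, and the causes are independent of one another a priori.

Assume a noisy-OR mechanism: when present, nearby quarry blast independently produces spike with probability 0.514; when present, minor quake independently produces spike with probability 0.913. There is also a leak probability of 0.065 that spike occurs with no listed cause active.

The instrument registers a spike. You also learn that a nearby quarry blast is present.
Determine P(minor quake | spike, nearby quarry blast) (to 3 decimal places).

P(minor quake | spike, nearby quarry blast) ≈ 0.487

Under noisy-OR, P(spike | causes) = 1 − (1−0.065)·∏(1−qᵢ) over the active causes.
P(spike | nearby quarry blast) = 0.54559*0.65 + 0.960466*0.35 = 0.354634 + 0.336163 = 0.690797
Of this, 0.336163 comes from 0.960466*0.35 (the minor quake=true cases).
So P(minor quake | spike, nearby quarry blast) = 0.336163/0.690797 ≈ 0.487.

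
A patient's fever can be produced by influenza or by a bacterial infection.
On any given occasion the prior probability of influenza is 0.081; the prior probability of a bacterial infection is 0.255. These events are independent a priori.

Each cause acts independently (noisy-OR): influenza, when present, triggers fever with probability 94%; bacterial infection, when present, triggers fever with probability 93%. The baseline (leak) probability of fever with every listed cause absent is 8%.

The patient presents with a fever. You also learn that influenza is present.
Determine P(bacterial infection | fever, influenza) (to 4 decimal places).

Under noisy-OR, P(fever | causes) = 1 − (1−0.08)·∏(1−qᵢ) over the active causes.
Numerator (weight on configurations with bacterial infection): 0.996136*0.255 = 0.254015
Normalizer over all consistent configurations: 0.9448*0.745 + 0.996136*0.255 = 0.957891
P(bacterial infection | fever, influenza) = 0.254015/0.957891 ≈ 0.2652

P(bacterial infection | fever, influenza) ≈ 0.2652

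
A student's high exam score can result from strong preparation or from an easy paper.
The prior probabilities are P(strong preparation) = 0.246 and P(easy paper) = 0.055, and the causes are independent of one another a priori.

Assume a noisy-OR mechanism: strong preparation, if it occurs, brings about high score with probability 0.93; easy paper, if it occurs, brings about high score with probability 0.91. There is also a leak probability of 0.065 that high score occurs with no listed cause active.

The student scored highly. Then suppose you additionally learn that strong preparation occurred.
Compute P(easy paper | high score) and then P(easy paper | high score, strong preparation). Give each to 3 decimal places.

Under noisy-OR, P(high score | causes) = 1 − (1−0.065)·∏(1−qᵢ) over the active causes.
Enumerate the 4 (strong preparation, easy paper) configurations and weight by the priors:
  P(high score) = 0.065×0.754×0.945 + 0.91585×0.754×0.055 + 0.93455×0.246×0.945 + 0.994109×0.246×0.055
        = 0.046314 + 0.037980 + 0.217255 + 0.013450 = 0.314999
Configurations with easy paper contribute 0.051430, so
  P(easy paper | high score) = 0.051430 / 0.314999 ≈ 0.163

Now also conditioning on strong preparation=true:
P(high score | strong preparation) = 0.93455*0.945 + 0.994109*0.055 = 0.883150 + 0.054676 = 0.937826
Restricting to configurations with easy paper present: 0.994109*0.055 = 0.054676.
P(easy paper | high score, strong preparation) = 0.054676 / 0.937826 ≈ 0.058
This is intercausal reasoning (explaining away): once strong preparation accounts for the high score, easy paper becomes less likely.

P(easy paper | high score) ≈ 0.163; P(easy paper | high score, strong preparation) ≈ 0.058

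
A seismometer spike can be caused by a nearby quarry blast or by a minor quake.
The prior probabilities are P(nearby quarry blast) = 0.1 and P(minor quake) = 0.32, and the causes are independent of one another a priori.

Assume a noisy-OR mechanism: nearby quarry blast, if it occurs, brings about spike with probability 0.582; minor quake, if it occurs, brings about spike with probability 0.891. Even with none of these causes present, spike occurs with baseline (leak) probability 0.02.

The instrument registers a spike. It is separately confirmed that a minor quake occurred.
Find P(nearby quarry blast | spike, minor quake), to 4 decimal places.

P(nearby quarry blast | spike, minor quake) ≈ 0.1062

Under noisy-OR, P(spike | causes) = 1 − (1−0.02)·∏(1−qᵢ) over the active causes.
Weight on nearby quarry blast=true, given the evidence: 0.955349·0.1 = 0.095535
The normalizing constant is 0.89318·0.9 + 0.955349·0.1 = 0.899397
P(nearby quarry blast | spike, minor quake) = 0.095535/0.899397 ≈ 0.1062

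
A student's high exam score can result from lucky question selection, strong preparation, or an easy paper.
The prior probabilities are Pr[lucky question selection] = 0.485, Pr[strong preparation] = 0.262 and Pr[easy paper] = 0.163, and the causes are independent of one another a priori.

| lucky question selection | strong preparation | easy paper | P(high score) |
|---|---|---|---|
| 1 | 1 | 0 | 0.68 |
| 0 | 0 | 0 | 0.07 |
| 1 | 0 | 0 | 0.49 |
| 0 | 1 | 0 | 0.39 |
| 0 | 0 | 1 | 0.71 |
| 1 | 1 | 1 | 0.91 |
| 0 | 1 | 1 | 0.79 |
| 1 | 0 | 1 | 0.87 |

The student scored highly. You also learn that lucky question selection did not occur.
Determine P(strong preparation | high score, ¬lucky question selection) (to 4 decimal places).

P(high score | ¬lucky question selection) = 0.07×0.738×0.837 + 0.71×0.738×0.163 + 0.39×0.262×0.837 + 0.79×0.262×0.163 = 0.043239 + 0.085409 + 0.085525 + 0.033738 = 0.247911
The strong preparation-present share is 0.085525 + 0.033738 = 0.119263.
P(strong preparation | high score, ¬lucky question selection) = 0.119263 / 0.247911 ≈ 0.4811

P(strong preparation | high score, ¬lucky question selection) ≈ 0.4811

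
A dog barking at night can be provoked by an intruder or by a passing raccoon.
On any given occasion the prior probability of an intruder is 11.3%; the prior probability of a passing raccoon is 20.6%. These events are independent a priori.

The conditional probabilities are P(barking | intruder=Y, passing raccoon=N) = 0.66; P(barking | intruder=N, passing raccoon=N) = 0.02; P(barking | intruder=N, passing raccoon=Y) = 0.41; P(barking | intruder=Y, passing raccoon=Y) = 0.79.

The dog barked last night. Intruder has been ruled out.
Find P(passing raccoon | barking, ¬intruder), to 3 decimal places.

P(barking | ¬intruder) = 0.02·0.794 + 0.41·0.206 = 0.015880 + 0.084460 = 0.100340
The passing raccoon-present share is 0.41·0.206 = 0.084460.
P(passing raccoon | barking, ¬intruder) = 0.084460 / 0.100340 ≈ 0.842

P(passing raccoon | barking, ¬intruder) ≈ 0.842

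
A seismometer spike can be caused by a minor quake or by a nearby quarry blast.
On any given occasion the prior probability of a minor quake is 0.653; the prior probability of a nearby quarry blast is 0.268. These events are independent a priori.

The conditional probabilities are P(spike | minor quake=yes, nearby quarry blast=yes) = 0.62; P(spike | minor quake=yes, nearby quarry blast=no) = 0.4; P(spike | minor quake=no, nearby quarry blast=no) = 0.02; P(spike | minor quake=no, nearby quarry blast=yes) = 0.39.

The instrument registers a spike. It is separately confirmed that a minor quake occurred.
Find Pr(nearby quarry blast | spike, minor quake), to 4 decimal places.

Weight on nearby quarry blast=true, given the evidence: 0.62·0.268 = 0.166160
Normalizer over all consistent configurations: 0.4·0.732 + 0.62·0.268 = 0.458960
P(nearby quarry blast | spike, minor quake) = 0.166160/0.458960 ≈ 0.3620

Pr(nearby quarry blast | spike, minor quake) ≈ 0.3620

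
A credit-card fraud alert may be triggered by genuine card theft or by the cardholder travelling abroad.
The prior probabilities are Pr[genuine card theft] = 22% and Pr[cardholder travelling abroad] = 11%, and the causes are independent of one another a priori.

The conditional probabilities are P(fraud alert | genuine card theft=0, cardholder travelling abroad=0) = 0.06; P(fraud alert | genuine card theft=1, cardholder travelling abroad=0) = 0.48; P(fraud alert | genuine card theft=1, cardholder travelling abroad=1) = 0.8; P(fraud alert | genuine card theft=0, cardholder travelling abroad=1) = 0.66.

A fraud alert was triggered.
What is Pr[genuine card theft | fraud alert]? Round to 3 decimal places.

By total probability over the 4 (genuine card theft, cardholder travelling abroad) configurations:
  P(fraud alert) = 0.06*0.78*0.89 + 0.66*0.78*0.11 + 0.48*0.22*0.89 + 0.8*0.22*0.11
        = 0.041652 + 0.056628 + 0.093984 + 0.019360 = 0.211624
Configurations with genuine card theft contribute 0.113344, so
  P(genuine card theft | fraud alert) = 0.113344 / 0.211624 ≈ 0.536

Pr[genuine card theft | fraud alert] ≈ 0.536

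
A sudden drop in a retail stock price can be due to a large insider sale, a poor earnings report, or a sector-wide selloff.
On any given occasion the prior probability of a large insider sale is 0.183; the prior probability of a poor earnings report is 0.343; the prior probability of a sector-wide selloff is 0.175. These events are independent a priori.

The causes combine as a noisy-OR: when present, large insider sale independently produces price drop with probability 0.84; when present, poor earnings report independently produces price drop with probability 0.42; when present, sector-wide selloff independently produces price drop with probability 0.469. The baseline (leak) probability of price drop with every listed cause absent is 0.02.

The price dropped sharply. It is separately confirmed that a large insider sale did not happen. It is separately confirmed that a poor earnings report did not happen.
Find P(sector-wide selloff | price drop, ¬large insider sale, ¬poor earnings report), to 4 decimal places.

P(sector-wide selloff | price drop, ¬large insider sale, ¬poor earnings report) ≈ 0.8357

Under noisy-OR, P(price drop | causes) = 1 − (1−0.02)·∏(1−qᵢ) over the active causes.
Sum P(price drop|·) weighted by the priors over both values of sector-wide selloff:
  P(price drop | ¬large insider sale, ¬poor earnings report) = 0.02·0.825 + 0.47962·0.175
        = 0.016500 + 0.083933 = 0.100433
Keeping only the sector-wide selloff-present terms gives 0.083933, so
  P(sector-wide selloff | price drop, ¬large insider sale, ¬poor earnings report) = 0.083933 / 0.100433 ≈ 0.8357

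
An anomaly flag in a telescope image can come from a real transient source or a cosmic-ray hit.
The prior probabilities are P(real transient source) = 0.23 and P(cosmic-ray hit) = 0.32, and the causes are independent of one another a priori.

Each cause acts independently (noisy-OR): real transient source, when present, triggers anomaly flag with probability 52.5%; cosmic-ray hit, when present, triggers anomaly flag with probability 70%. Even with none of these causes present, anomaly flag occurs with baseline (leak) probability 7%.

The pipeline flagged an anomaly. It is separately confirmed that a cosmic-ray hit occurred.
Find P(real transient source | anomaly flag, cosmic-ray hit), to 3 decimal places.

P(real transient source | anomaly flag, cosmic-ray hit) ≈ 0.264

Under noisy-OR, P(anomaly flag | causes) = 1 − (1−0.07)·∏(1−qᵢ) over the active causes.
P(anomaly flag | cosmic-ray hit) = 0.721×0.77 + 0.867475×0.23 = 0.555170 + 0.199519 = 0.754689
Restricting to configurations with real transient source present: 0.867475×0.23 = 0.199519.
So P(real transient source | anomaly flag, cosmic-ray hit) = 0.199519/0.754689 ≈ 0.264.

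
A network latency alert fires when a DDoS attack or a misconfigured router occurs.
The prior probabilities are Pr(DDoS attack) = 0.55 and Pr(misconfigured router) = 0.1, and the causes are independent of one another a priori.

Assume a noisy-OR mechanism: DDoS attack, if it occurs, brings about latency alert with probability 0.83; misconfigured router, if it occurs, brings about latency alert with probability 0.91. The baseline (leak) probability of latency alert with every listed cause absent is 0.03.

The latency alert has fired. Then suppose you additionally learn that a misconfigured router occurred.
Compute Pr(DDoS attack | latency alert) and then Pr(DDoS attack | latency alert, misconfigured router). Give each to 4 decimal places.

Pr(DDoS attack | latency alert) ≈ 0.8978; Pr(DDoS attack | latency alert, misconfigured router) ≈ 0.5688

Under noisy-OR, P(latency alert | causes) = 1 − (1−0.03)·∏(1−qᵢ) over the active causes.
Sum P(latency alert|·) weighted by the priors over the 4 (DDoS attack, misconfigured router) configurations:
  P(latency alert) = 0.03·0.45·0.9 + 0.9127·0.45·0.1 + 0.8351·0.55·0.9 + 0.985159·0.55·0.1
        = 0.012150 + 0.041072 + 0.413375 + 0.054184 = 0.520781
Configurations with DDoS attack contribute 0.467559, so
  P(DDoS attack | latency alert) = 0.467559 / 0.520781 ≈ 0.8978

Now also conditioning on misconfigured router=true:
By total probability over both values of DDoS attack:
  P(latency alert | misconfigured router) = 0.9127·0.45 + 0.985159·0.55
        = 0.410715 + 0.541837 = 0.952552
Configurations with DDoS attack contribute 0.541837, so
  P(DDoS attack | latency alert, misconfigured router) = 0.541837 / 0.952552 ≈ 0.5688
Conditioning on misconfigured router lowers the posterior on DDoS attack: the classic explaining-away effect in a common-effect structure.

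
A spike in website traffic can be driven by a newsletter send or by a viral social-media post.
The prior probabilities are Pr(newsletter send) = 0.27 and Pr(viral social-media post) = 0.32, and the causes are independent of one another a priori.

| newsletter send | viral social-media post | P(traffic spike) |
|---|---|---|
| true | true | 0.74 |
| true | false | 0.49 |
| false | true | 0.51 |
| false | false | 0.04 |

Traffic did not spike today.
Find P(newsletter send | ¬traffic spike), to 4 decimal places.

P(newsletter send | ¬traffic spike) ≈ 0.1642

P(¬traffic spike) = 0.96*0.73*0.68 + 0.49*0.73*0.32 + 0.51*0.27*0.68 + 0.26*0.27*0.32 = 0.476544 + 0.114464 + 0.093636 + 0.022464 = 0.707108
Restricting to configurations with newsletter send present: 0.093636 + 0.022464 = 0.116100.
P(newsletter send | ¬traffic spike) = 0.116100 / 0.707108 ≈ 0.1642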